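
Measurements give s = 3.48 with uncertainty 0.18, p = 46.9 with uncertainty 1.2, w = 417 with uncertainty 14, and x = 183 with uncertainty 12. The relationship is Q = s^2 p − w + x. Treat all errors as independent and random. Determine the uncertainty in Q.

63.3

Let h = s^2·p = 568. δh/h = √((2·δs/s)² + (1·δp/p)²) = √(0.0107 + 0.000655) = 0.107, so δh = 60.5.
Q = h − w + x: δQ = √(δh² + δw² + δx²) = √(3660 + 196 + 144) = 63.3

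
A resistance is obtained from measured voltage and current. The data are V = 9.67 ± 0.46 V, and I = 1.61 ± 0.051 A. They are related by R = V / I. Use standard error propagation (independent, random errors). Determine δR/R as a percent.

Products/powers → add relative errors in quadrature, weighted by exponent:
  (1·δV/V)² = (1×0.0476)² = 0.00226;  (-1·δI/I)² = (-1×0.0317)² = 0.00100
δR/R = √(0.00327) = 0.0572

5.72%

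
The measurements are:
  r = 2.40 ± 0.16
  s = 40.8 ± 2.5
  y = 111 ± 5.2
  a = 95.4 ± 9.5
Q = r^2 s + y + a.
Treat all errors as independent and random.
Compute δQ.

Let p = r^2·s = 235. δp/p = √((2·δr/r)² + (1·δs/s)²) = √(0.0178 + 0.00375) = 0.147, so δp = 34.5.
Q = p + y + a: δQ = √(δp² + δy² + δa²) = √(1190 + 27.0 + 90.2) = 36.1

36.1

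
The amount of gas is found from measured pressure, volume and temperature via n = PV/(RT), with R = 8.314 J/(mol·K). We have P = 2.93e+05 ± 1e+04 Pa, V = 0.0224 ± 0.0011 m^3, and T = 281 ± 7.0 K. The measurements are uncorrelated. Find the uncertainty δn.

0.182 mol

Products/powers → add relative errors in quadrature, weighted by exponent:
  (1·δP/P)² = (1×0.0341)² = 0.00116;  (1·δV/V)² = (1×0.0491)² = 0.00241;  (-1·δT/T)² = (-1×0.0249)² = 0.000621
δn/n = √(0.00420) = 0.0648
n = 2.81 mol, so δn = 0.0648 × 2.81 = 0.182 mol.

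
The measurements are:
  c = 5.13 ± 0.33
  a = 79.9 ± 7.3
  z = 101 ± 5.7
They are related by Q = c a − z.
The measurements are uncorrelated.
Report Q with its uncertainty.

Let p = c·a = 410. δp/p = √((1·δc/c)² + (1·δa/a)²) = √(0.00414 + 0.00835) = 0.112, so δp = 45.8.
Q = p − z: δQ = √(δp² + δz²) = √(2100 + 32.5) = 46.2
Q = 309.

309 ± 46.2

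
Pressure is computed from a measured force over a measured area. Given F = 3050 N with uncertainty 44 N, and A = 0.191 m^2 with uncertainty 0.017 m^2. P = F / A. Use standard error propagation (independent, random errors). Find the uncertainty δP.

1440 Pa

Relative error in a monomial: (δP/P)² = Σ (nᵢ · δxᵢ/xᵢ)².
  (1·δF/F)² = (1×0.0144)² = 0.000208;  (-1·δA/A)² = (-1×0.0890)² = 0.00792
δP/P = √(0.00813) = 0.0902
P = 16000 Pa, so δP = 0.0902 × 16000 = 1440 Pa.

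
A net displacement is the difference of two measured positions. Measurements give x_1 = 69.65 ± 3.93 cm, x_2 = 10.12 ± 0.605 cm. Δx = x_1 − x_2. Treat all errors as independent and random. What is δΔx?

Each term contributes (cᵢ δxᵢ)² to (δΔx)²:
  (δx_1)² = 15.4;  (δx_2)² = 0.366
δΔx = √(15.8) = 3.98 cm

3.98 cm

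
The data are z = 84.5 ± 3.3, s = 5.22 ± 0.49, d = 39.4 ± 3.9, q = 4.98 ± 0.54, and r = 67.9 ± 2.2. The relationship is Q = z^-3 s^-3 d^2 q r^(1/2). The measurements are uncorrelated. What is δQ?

0.000282

Since Q is a product/quotient, work with relative uncertainties:
  (-3·δz/z)² = (-3×0.0391)² = 0.0137;  (-3·δs/s)² = (-3×0.0939)² = 0.0793;  (2·δd/d)² = (2×0.0990)² = 0.0392;  (1·δq/q)² = (1×0.108)² = 0.0118;  (½·δr/r)² = (0.5×0.0324)² = 0.000262
δQ/Q = √(0.144) = 0.380
Q = 0.000742, so δQ = 0.380 × 0.000742 = 0.000282.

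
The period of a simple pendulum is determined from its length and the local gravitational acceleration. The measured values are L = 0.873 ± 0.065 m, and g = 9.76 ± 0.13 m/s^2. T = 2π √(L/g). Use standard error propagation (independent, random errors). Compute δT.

0.0711 s

For a monomial T ∝ L^(1/2), g^(-1/2), fractional errors add in quadrature:
  (½·δL/L)² = (0.5×0.0745)² = 0.00139;  (−½·δg/g)² = (-0.5×0.0133)² = 4.44e-05
δT/T = √(0.00143) = 0.0378
T = 1.88 s, so δT = 0.0378 × 1.88 = 0.0711 s.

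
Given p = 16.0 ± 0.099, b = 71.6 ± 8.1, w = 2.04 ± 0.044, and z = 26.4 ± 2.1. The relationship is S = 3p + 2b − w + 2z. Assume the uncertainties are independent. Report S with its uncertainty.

For a sum/difference, combine absolute errors in quadrature:
  (3·δp)² = 0.0882;  (2·δb)² = 262;  (δw)² = 0.00194;  (2·δz)² = 17.6
δS = √(280) = 16.7
S = 242.

242 ± 16.7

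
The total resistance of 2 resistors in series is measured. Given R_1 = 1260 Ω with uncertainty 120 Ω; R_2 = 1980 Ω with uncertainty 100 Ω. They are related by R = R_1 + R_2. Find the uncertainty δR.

Absolute uncertainties add in quadrature for a linear combination:
  (δR_1)² = 14400;  (δR_2)² = 10000
δR = √(24400) = 156 Ω

156 Ω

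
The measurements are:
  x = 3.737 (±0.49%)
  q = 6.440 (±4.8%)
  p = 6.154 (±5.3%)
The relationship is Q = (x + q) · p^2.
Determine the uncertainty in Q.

Let u = x + q = 10.18. δu = √(δx² + δq²) = √(0.000335 + 0.0956) = 0.310, so δu/u = 0.0304.
Q is then a monomial in u, p:
δQ/Q = √((δu/u)² + (2·δp/p)²) = √(0.000926 + 0.0112) = 0.110
Q = 385.4, so δQ = 0.110 × 385.4 = 42.5.

42.5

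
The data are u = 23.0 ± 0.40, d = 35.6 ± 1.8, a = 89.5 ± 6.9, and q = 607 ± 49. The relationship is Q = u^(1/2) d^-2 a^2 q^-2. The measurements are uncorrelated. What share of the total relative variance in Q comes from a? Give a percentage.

(δQ/Q)² = (½·δu/u)² + (-2·δd/d)² + (2·δa/a)² + (-2·δq/q)²
  u term: (0.5×0.0174)² = 7.56e-05
  d term: (-2×0.0506)² = 0.0102
  a term: (2×0.0771)² = 0.0238
  q term: (-2×0.0807)² = 0.0261
Total = 0.0601. Share from a = 0.0238/0.0601 = 0.395.

39.5%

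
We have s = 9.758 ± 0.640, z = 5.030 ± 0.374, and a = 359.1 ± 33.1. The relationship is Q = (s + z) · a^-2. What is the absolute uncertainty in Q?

2.19e-05

Let u = s + z = 14.79. δu = √(δs² + δz²) = √(0.410 + 0.140) = 0.741, so δu/u = 0.0501.
Q is then a monomial in u, a:
δQ/Q = √((δu/u)² + (-2·δa/a)²) = √(0.00251 + 0.0340) = 0.191
Q = 0.0001147, so δQ = 0.191 × 0.0001147 = 2.19e-05.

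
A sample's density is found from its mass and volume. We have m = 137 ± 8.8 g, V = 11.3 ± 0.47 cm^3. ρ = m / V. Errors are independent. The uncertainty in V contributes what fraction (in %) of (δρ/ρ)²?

29.5%

(δρ/ρ)² = (1·δm/m)² + (-1·δV/V)²
  m term: (1×0.0642)² = 0.00413
  V term: (-1×0.0416)² = 0.00173
Total = 0.00586. Share from V = 0.00173/0.00586 = 0.295.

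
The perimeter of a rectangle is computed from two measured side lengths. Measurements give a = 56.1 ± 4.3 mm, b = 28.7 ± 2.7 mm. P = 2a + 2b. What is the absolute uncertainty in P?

10.2 mm

P is a linear combination, so absolute uncertainties add in quadrature:
  (2·δa)² = 74.0;  (2·δb)² = 29.2
δP = √(103) = 10.2 mm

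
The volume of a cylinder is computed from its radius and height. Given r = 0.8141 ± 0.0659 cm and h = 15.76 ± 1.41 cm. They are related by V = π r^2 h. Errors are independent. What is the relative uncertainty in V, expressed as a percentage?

Since V is a product/quotient, work with relative uncertainties:
  (2·δr/r)² = (2×0.0809)² = 0.0262;  (1·δh/h)² = (1×0.0895)² = 0.00800
δV/V = √(0.0342) = 0.185

18.5%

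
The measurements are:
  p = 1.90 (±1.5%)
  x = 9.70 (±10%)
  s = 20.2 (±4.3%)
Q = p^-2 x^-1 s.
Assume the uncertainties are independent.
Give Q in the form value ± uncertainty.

Since Q is a product/quotient, work with relative uncertainties:
  (-2·δp/p)² = (-2×0.0150)² = 0.000900;  (-1·δx/x)² = (-1×0.100)² = 0.0100;  (1·δs/s)² = (1×0.0430)² = 0.00185
δQ/Q = √(0.0127) = 0.113
Q = 0.577, so δQ = 0.113 × 0.577 = 0.0651.

0.577 ± 0.0651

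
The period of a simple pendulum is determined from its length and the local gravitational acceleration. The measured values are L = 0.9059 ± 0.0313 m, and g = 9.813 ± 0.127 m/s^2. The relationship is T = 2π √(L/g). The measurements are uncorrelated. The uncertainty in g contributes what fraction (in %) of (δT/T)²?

(δT/T)² = (½·δL/L)² + (−½·δg/g)²
  L term: (0.5×0.0346)² = 0.000298
  g term: (-0.5×0.0129)² = 4.19e-05
Total = 0.000340. Share from g = 4.19e-05/0.000340 = 0.123.

12.3%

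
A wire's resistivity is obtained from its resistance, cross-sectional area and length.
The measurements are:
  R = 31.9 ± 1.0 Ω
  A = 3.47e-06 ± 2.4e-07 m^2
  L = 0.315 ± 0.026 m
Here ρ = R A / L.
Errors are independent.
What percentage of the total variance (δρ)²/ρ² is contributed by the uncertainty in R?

7.81%

(δρ/ρ)² = (1·δR/R)² + (1·δA/A)² + (-1·δL/L)²
  R term: (1×0.0313)² = 0.000983
  A term: (1×0.0692)² = 0.00478
  L term: (-1×0.0825)² = 0.00681
Total = 0.0126. Share from R = 0.000983/0.0126 = 0.0781.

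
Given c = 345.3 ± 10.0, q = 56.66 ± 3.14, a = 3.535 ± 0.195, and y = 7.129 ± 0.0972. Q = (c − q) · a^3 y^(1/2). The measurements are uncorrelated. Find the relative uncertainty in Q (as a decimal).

Let u = c − q = 288.6. δu = √(δc² + δq²) = √(100 + 9.86) = 10.5, so δu/u = 0.0363.
Q is then a monomial in u, a, y:
δQ/Q = √((δu/u)² + (3·δa/a)² + (½·δy/y)²) = √(0.00132 + 0.0274 + 4.65e-05) = 0.170

0.170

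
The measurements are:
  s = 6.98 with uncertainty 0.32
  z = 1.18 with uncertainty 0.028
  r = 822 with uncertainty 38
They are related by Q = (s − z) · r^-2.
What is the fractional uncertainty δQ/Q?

Let u = s − z = 5.80. δu = √(δs² + δz²) = √(0.102 + 0.000784) = 0.321, so δu/u = 0.0554.
Q is then a monomial in u, r:
δQ/Q = √((δu/u)² + (-2·δr/r)²) = √(0.00307 + 0.00855) = 0.108

0.108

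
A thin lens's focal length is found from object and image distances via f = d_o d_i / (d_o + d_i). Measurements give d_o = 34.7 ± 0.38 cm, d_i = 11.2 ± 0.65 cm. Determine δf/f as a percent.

∂f/∂d_o = (d_i/(d_o+d_i))² = 0.0595;  ∂f/∂d_i = (d_o/(d_o+d_i))² = 0.572
δf = √((∂f/∂d_o · δd_o)² + (∂f/∂d_i · δd_i)²) = √(0.000512 + 0.138) = 0.372 cm
f = 8.47 cm, so δf/f = 0.372/8.47 = 0.0440.

4.40%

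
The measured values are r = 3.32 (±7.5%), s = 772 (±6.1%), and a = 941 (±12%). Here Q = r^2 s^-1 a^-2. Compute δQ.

Relative error in a monomial: (δQ/Q)² = Σ (nᵢ · δxᵢ/xᵢ)².
  (2·δr/r)² = (2×0.0750)² = 0.0225;  (-1·δs/s)² = (-1×0.0610)² = 0.00372;  (-2·δa/a)² = (-2×0.120)² = 0.0576
δQ/Q = √(0.0838) = 0.290
Q = 1.61e-08, so δQ = 0.290 × 1.61e-08 = 4.67e-09.

4.67e-09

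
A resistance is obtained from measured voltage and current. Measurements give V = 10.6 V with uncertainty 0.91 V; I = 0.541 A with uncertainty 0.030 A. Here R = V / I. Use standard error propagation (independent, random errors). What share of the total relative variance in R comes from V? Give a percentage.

70.6%

(δR/R)² = (1·δV/V)² + (-1·δI/I)²
  V term: (1×0.0858)² = 0.00737
  I term: (-1×0.0555)² = 0.00308
Total = 0.0104. Share from V = 0.00737/0.0104 = 0.706.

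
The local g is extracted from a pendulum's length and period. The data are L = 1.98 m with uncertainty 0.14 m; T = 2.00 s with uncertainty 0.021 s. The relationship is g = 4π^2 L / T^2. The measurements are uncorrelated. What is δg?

1.44 m/s^2

Products/powers → add relative errors in quadrature, weighted by exponent:
  (1·δL/L)² = (1×0.0707)² = 0.00500;  (-2·δT/T)² = (-2×0.0105)² = 0.000441
δg/g = √(0.00544) = 0.0738
g = 19.5 m/s^2, so δg = 0.0738 × 19.5 = 1.44 m/s^2.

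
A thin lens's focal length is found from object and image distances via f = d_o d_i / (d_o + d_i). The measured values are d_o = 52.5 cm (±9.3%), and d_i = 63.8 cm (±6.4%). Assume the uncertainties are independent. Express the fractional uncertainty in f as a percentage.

5.86%

∂f/∂d_o = (d_i/(d_o+d_i))² = 0.301;  ∂f/∂d_i = (d_o/(d_o+d_i))² = 0.204
δf = √((∂f/∂d_o · δd_o)² + (∂f/∂d_i · δd_i)²) = √(2.16 + 0.692) = 1.69 cm
f = 28.8 cm, so δf/f = 1.69/28.8 = 0.0586.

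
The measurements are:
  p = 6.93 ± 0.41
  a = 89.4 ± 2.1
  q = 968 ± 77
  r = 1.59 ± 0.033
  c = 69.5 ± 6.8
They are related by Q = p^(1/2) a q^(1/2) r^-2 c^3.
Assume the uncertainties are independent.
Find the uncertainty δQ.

2.93e+08

For a monomial Q ∝ p^(1/2), a, q^(1/2), r^-2, c^3, fractional errors add in quadrature:
  (½·δp/p)² = (0.5×0.0592)² = 0.000875;  (1·δa/a)² = (1×0.0235)² = 0.000552;  (½·δq/q)² = (0.5×0.0795)² = 0.00158;  (-2·δr/r)² = (-2×0.0208)² = 0.00172;  (3·δc/c)² = (3×0.0978)² = 0.0862
δQ/Q = √(0.0909) = 0.301
Q = 9.72e+08, so δQ = 0.301 × 9.72e+08 = 2.93e+08.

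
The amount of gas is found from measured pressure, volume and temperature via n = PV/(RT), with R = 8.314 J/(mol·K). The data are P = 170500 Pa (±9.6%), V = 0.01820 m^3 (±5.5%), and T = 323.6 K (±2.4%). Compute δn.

0.131 mol

Products/powers → add relative errors in quadrature, weighted by exponent:
  (1·δP/P)² = (1×0.0960)² = 0.00922;  (1·δV/V)² = (1×0.0550)² = 0.00303;  (-1·δT/T)² = (-1×0.0240)² = 0.000576
δn/n = √(0.0128) = 0.113
n = 1.153 mol, so δn = 0.113 × 1.153 = 0.131 mol.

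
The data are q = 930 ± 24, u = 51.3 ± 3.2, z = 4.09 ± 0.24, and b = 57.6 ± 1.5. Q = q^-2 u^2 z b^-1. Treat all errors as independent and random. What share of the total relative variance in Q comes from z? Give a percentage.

(δQ/Q)² = (-2·δq/q)² + (2·δu/u)² + (1·δz/z)² + (-1·δb/b)²
  q term: (-2×0.0258)² = 0.00266
  u term: (2×0.0624)² = 0.0156
  z term: (1×0.0587)² = 0.00344
  b term: (-1×0.0260)² = 0.000678
Total = 0.0223. Share from z = 0.00344/0.0223 = 0.154.

15.4%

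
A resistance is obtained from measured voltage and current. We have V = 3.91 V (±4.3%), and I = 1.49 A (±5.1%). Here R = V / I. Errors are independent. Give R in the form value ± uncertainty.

2.62 ± 0.175 Ω

Products/powers → add relative errors in quadrature, weighted by exponent:
  (1·δV/V)² = (1×0.0430)² = 0.00185;  (-1·δI/I)² = (-1×0.0510)² = 0.00260
δR/R = √(0.00445) = 0.0667
R = 2.62 Ω, so δR = 0.0667 × 2.62 = 0.175 Ω.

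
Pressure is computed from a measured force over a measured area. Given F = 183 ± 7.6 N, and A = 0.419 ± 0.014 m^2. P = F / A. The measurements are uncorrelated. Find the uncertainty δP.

For a monomial P ∝ F, A^-1, fractional errors add in quadrature:
  (1·δF/F)² = (1×0.0415)² = 0.00172;  (-1·δA/A)² = (-1×0.0334)² = 0.00112
δP/P = √(0.00284) = 0.0533
P = 437 Pa, so δP = 0.0533 × 437 = 23.3 Pa.

23.3 Pa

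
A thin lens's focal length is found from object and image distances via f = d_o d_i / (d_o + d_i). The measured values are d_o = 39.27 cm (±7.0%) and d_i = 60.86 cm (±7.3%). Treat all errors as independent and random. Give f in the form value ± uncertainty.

23.87 ± 1.22 cm

∂f/∂d_o = (d_i/(d_o+d_i))² = 0.369;  ∂f/∂d_i = (d_o/(d_o+d_i))² = 0.154
δf = √((∂f/∂d_o · δd_o)² + (∂f/∂d_i · δd_i)²) = √(1.03 + 0.467) = 1.22 cm
f = 23.87 cm.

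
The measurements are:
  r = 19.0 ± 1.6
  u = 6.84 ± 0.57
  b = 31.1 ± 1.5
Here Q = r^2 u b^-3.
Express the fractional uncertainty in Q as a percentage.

23.7%

Q is a product of powers, so relative uncertainties combine in quadrature:
  (2·δr/r)² = (2×0.0842)² = 0.0284;  (1·δu/u)² = (1×0.0833)² = 0.00694;  (-3·δb/b)² = (-3×0.0482)² = 0.0209
δQ/Q = √(0.0562) = 0.237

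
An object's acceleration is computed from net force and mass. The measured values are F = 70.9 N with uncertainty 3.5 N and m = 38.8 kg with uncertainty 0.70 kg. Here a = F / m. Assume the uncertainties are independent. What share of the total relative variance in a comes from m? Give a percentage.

11.8%

(δa/a)² = (1·δF/F)² + (-1·δm/m)²
  F term: (1×0.0494)² = 0.00244
  m term: (-1×0.0180)² = 0.000325
Total = 0.00276. Share from m = 0.000325/0.00276 = 0.118.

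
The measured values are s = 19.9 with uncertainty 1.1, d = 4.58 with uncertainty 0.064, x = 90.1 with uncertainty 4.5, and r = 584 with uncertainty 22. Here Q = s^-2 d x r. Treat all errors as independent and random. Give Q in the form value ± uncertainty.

For a monomial Q ∝ s^-2, d, x, r, fractional errors add in quadrature:
  (-2·δs/s)² = (-2×0.0553)² = 0.0122;  (1·δd/d)² = (1×0.0140)² = 0.000195;  (1·δx/x)² = (1×0.0499)² = 0.00249;  (1·δr/r)² = (1×0.0377)² = 0.00142
δQ/Q = √(0.0163) = 0.128
Q = 609, so δQ = 0.128 × 609 = 77.8.

609 ± 77.8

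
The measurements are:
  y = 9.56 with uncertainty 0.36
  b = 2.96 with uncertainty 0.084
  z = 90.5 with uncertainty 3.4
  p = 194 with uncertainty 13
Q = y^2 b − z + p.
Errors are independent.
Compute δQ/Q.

Let w = y^2·b = 271. δw/w = √((2·δy/y)² + (1·δb/b)²) = √(0.00567 + 0.000805) = 0.0805, so δw = 21.8.
Q = w − z + p: δQ = √(δw² + δz² + δp²) = √(474 + 11.6 + 169) = 25.6
Q = 374, so δQ/Q = 25.6/374 = 0.0684.

0.0684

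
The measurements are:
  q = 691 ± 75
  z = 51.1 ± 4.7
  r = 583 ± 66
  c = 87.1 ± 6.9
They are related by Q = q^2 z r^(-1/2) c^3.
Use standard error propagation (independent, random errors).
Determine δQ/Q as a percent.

Each factor contributes (exponent × relative error)² to (δQ/Q)²:
  (2·δq/q)² = (2×0.109)² = 0.0471;  (1·δz/z)² = (1×0.0920)² = 0.00846;  (−½·δr/r)² = (-0.5×0.113)² = 0.00320;  (3·δc/c)² = (3×0.0792)² = 0.0565
δQ/Q = √(0.115) = 0.340

34.0%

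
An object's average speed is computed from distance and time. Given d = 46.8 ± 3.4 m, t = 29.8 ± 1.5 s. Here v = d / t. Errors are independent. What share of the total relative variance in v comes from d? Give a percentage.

67.6%

(δv/v)² = (1·δd/d)² + (-1·δt/t)²
  d term: (1×0.0726)² = 0.00528
  t term: (-1×0.0503)² = 0.00253
Total = 0.00781. Share from d = 0.00528/0.00781 = 0.676.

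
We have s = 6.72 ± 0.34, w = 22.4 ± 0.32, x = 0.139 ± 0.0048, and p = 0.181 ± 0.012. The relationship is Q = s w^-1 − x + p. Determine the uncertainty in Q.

0.0204

Let h = s·w^-1 = 0.300. δh/h = √((1·δs/s)² + (-1·δw/w)²) = √(0.00256 + 0.000204) = 0.0526, so δh = 0.0158.
Q = h − x + p: δQ = √(δh² + δx² + δp²) = √(0.000249 + 2.3e-05 + 0.000144) = 0.0204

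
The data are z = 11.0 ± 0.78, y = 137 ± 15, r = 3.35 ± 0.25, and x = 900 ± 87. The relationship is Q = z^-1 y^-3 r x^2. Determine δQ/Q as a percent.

39.5%

Q is a product of powers, so relative uncertainties combine in quadrature:
  (-1·δz/z)² = (-1×0.0709)² = 0.00503;  (-3·δy/y)² = (-3×0.109)² = 0.108;  (1·δr/r)² = (1×0.0746)² = 0.00557;  (2·δx/x)² = (2×0.0967)² = 0.0374
δQ/Q = √(0.156) = 0.395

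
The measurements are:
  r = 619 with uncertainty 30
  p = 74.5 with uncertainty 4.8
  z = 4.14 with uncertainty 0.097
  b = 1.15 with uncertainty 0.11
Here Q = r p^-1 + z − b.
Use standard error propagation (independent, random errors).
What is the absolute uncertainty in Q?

Let w = r·p^-1 = 8.31. δw/w = √((1·δr/r)² + (-1·δp/p)²) = √(0.00235 + 0.00415) = 0.0806, so δw = 0.670.
Q = w + z − b: δQ = √(δw² + δz² + δb²) = √(0.449 + 0.00941 + 0.0121) = 0.686

0.686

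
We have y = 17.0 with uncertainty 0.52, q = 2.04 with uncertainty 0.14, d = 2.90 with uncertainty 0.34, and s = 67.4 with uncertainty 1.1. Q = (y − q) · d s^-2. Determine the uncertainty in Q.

0.00121

Let u = y − q = 15.0. δu = √(δy² + δq²) = √(0.270 + 0.0196) = 0.539, so δu/u = 0.0360.
Q is then a monomial in u, d, s:
δQ/Q = √((δu/u)² + (1·δd/d)² + (-2·δs/s)²) = √(0.00130 + 0.0137 + 0.00107) = 0.127
Q = 0.00955, so δQ = 0.127 × 0.00955 = 0.00121.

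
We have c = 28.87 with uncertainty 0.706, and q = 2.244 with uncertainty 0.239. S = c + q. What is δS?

0.745

For a sum/difference, combine absolute errors in quadrature:
  (δc)² = 0.498;  (δq)² = 0.0571
δS = √(0.556) = 0.745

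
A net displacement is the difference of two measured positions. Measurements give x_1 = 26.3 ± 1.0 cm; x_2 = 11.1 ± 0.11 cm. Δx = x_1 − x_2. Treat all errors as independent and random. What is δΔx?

For a sum/difference, combine absolute errors in quadrature:
  (δx_1)² = 1.00;  (δx_2)² = 0.0121
δΔx = √(1.01) = 1.01 cm

1.01 cm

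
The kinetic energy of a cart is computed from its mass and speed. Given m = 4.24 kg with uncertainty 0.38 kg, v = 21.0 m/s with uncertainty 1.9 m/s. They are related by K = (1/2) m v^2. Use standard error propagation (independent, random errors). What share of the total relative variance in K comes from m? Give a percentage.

19.7%

(δK/K)² = (1·δm/m)² + (2·δv/v)²
  m term: (1×0.0896)² = 0.00803
  v term: (2×0.0905)² = 0.0327
Total = 0.0408. Share from m = 0.00803/0.0408 = 0.197.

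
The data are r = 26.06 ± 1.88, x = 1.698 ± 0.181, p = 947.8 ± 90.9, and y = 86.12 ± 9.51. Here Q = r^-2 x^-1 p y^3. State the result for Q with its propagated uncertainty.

Each factor contributes (exponent × relative error)² to (δQ/Q)²:
  (-2·δr/r)² = (-2×0.0721)² = 0.0208;  (-1·δx/x)² = (-1×0.107)² = 0.0114;  (1·δp/p)² = (1×0.0959)² = 0.00920;  (3·δy/y)² = (3×0.110)² = 0.110
δQ/Q = √(0.151) = 0.389
Q = 525000, so δQ = 0.389 × 525000 = 2.04e+05.

(5.250 ± 2.04) × 10^5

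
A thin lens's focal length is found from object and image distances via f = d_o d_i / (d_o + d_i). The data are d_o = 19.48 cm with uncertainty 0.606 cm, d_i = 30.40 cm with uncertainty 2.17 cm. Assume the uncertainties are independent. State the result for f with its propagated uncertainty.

11.87 ± 0.400 cm

∂f/∂d_o = (d_i/(d_o+d_i))² = 0.371;  ∂f/∂d_i = (d_o/(d_o+d_i))² = 0.153
δf = √((∂f/∂d_o · δd_o)² + (∂f/∂d_i · δd_i)²) = √(0.0507 + 0.110) = 0.400 cm
f = 11.87 cm.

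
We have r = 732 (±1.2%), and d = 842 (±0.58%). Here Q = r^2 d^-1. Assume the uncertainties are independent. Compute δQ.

15.7

Since Q is a product/quotient, work with relative uncertainties:
  (2·δr/r)² = (2×0.0120)² = 0.000576;  (-1·δd/d)² = (-1×0.00580)² = 3.36e-05
δQ/Q = √(0.000610) = 0.0247
Q = 636, so δQ = 0.0247 × 636 = 15.7.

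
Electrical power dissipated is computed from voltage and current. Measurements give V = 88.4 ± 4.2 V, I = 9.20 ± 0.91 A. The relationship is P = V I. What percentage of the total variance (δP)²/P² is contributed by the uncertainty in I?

(δP/P)² = (1·δV/V)² + (1·δI/I)²
  V term: (1×0.0475)² = 0.00226
  I term: (1×0.0989)² = 0.00978
Total = 0.0120. Share from I = 0.00978/0.0120 = 0.813.

81.3%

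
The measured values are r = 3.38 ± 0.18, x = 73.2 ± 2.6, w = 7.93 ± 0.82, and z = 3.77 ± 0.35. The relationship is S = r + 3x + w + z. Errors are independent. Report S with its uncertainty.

For a sum/difference, combine absolute errors in quadrature:
  (δr)² = 0.0324;  (3·δx)² = 60.8;  (δw)² = 0.672;  (δz)² = 0.122
δS = √(61.7) = 7.85
S = 235.

235 ± 7.85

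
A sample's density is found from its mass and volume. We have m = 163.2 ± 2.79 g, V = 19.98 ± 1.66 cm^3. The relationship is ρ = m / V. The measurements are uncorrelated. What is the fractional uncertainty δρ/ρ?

0.0848

Since ρ is a product/quotient, work with relative uncertainties:
  (1·δm/m)² = (1×0.0171)² = 0.000292;  (-1·δV/V)² = (-1×0.0831)² = 0.00690
δρ/ρ = √(0.00720) = 0.0848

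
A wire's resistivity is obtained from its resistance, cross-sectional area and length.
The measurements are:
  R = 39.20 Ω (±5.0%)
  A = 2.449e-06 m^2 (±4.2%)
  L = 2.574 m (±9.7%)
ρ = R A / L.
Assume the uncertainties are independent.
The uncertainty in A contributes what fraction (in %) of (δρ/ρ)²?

12.9%

(δρ/ρ)² = (1·δR/R)² + (1·δA/A)² + (-1·δL/L)²
  R term: (1×0.0500)² = 0.00250
  A term: (1×0.0420)² = 0.00176
  L term: (-1×0.0970)² = 0.00941
Total = 0.0137. Share from A = 0.00176/0.0137 = 0.129.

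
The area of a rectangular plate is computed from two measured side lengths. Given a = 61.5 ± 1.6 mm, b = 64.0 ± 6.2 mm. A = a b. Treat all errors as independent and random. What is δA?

395 mm^2

Each factor contributes (exponent × relative error)² to (δA/A)²:
  (1·δa/a)² = (1×0.0260)² = 0.000677;  (1·δb/b)² = (1×0.0969)² = 0.00938
δA/A = √(0.0101) = 0.100
A = 3940 mm^2, so δA = 0.100 × 3940 = 395 mm^2.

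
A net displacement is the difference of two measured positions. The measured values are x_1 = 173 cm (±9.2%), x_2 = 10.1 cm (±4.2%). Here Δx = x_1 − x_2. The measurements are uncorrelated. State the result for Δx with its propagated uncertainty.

163 ± 15.9 cm

Absolute uncertainties add in quadrature for a linear combination:
  (δx_1)² = 253;  (δx_2)² = 0.180
δΔx = √(253) = 15.9 cm
Δx = 163 cm.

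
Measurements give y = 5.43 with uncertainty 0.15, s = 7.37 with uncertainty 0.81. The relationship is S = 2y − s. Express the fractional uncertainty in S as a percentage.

For a sum/difference, combine absolute errors in quadrature:
  (2·δy)² = 0.0900;  (δs)² = 0.656
δS = √(0.746) = 0.864
S = 3.49, so δS/S = 0.864/3.49 = 0.247.

24.7%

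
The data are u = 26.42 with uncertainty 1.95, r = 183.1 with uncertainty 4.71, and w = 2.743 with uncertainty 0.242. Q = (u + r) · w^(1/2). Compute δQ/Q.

Let h = u + r = 209.5. δh = √(δu² + δr²) = √(3.80 + 22.2) = 5.10, so δh/h = 0.0243.
Q is then a monomial in h, w:
δQ/Q = √((δh/h)² + (½·δw/w)²) = √(0.000592 + 0.00195) = 0.0504

0.0504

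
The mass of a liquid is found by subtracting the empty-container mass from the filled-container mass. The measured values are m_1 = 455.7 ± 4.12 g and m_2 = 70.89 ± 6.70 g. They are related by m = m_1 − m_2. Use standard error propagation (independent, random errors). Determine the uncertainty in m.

7.87 g

Absolute uncertainties add in quadrature for a linear combination:
  (δm_1)² = 17.0;  (δm_2)² = 44.9
δm = √(61.9) = 7.87 g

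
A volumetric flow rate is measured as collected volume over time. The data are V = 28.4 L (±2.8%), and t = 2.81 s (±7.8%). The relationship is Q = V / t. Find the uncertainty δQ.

Each factor contributes (exponent × relative error)² to (δQ/Q)²:
  (1·δV/V)² = (1×0.0280)² = 0.000784;  (-1·δt/t)² = (-1×0.0780)² = 0.00608
δQ/Q = √(0.00687) = 0.0829
Q = 10.1 L/s, so δQ = 0.0829 × 10.1 = 0.838 L/s.

0.838 L/s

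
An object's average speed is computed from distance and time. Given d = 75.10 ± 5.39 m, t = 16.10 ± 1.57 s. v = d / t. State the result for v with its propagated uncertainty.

4.665 ± 0.565 m/s

Relative error in a monomial: (δv/v)² = Σ (nᵢ · δxᵢ/xᵢ)².
  (1·δd/d)² = (1×0.0718)² = 0.00515;  (-1·δt/t)² = (-1×0.0975)² = 0.00951
δv/v = √(0.0147) = 0.121
v = 4.665 m/s, so δv = 0.121 × 4.665 = 0.565 m/s.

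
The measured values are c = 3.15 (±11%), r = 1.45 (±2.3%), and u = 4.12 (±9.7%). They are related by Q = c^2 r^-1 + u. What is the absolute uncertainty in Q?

1.57

Let p = c^2·r^-1 = 6.84. δp/p = √((2·δc/c)² + (-1·δr/r)²) = √(0.0484 + 0.000529) = 0.221, so δp = 1.51.
Q = p + u: δQ = √(δp² + δu²) = √(2.29 + 0.160) = 1.57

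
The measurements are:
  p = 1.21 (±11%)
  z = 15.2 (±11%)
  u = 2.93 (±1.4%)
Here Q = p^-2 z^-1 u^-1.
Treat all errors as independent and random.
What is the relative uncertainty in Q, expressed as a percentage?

24.6%

Relative error in a monomial: (δQ/Q)² = Σ (nᵢ · δxᵢ/xᵢ)².
  (-2·δp/p)² = (-2×0.110)² = 0.0484;  (-1·δz/z)² = (-1×0.110)² = 0.0121;  (-1·δu/u)² = (-1×0.0140)² = 0.000196
δQ/Q = √(0.0607) = 0.246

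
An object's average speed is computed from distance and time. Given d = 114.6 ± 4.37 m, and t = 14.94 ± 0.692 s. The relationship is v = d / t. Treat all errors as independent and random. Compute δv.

Each factor contributes (exponent × relative error)² to (δv/v)²:
  (1·δd/d)² = (1×0.0381)² = 0.00145;  (-1·δt/t)² = (-1×0.0463)² = 0.00215
δv/v = √(0.00360) = 0.0600
v = 7.671 m/s, so δv = 0.0600 × 7.671 = 0.460 m/s.

0.460 m/s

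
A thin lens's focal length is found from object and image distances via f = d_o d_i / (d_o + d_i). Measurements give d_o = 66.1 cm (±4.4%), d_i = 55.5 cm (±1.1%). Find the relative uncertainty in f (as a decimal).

∂f/∂d_o = (d_i/(d_o+d_i))² = 0.208;  ∂f/∂d_i = (d_o/(d_o+d_i))² = 0.295
δf = √((∂f/∂d_o · δd_o)² + (∂f/∂d_i · δd_i)²) = √(0.367 + 0.0325) = 0.632 cm
f = 30.2 cm, so δf/f = 0.632/30.2 = 0.0210.

0.0210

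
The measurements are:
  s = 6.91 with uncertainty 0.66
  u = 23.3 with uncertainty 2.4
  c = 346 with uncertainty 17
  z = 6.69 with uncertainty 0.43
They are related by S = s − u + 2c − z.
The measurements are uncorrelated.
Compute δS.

34.1

For a sum/difference, combine absolute errors in quadrature:
  (δs)² = 0.436;  (δu)² = 5.76;  (2·δc)² = 1160;  (δz)² = 0.185
δS = √(1160) = 34.1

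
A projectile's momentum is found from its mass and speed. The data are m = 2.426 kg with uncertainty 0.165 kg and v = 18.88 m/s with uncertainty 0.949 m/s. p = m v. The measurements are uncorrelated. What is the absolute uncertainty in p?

Each factor contributes (exponent × relative error)² to (δp/p)²:
  (1·δm/m)² = (1×0.0680)² = 0.00463;  (1·δv/v)² = (1×0.0503)² = 0.00253
δp/p = √(0.00715) = 0.0846
p = 45.80 kg·m/s, so δp = 0.0846 × 45.80 = 3.87 kg·m/s.

3.87 kg·m/s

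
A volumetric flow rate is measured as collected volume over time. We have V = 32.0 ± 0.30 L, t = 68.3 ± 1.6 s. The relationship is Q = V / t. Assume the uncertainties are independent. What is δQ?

0.0118 L/s

For a monomial Q ∝ V, t^-1, fractional errors add in quadrature:
  (1·δV/V)² = (1×0.00937)² = 8.79e-05;  (-1·δt/t)² = (-1×0.0234)² = 0.000549
δQ/Q = √(0.000637) = 0.0252
Q = 0.469 L/s, so δQ = 0.0252 × 0.469 = 0.0118 L/s.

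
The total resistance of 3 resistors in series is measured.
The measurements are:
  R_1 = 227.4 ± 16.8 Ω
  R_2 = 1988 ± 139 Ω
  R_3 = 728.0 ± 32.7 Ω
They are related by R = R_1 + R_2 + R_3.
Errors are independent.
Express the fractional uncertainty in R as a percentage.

R is a linear combination, so absolute uncertainties add in quadrature:
  (δR_1)² = 282;  (δR_2)² = 19300;  (δR_3)² = 1070
δR = √(20700) = 144 Ω
R = 2943 Ω, so δR/R = 144/2943 = 0.0488.

4.88%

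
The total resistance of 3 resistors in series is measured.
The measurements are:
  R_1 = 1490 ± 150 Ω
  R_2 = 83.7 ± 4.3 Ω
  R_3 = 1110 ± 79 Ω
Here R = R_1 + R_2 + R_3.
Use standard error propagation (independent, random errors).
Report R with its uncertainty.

2680 ± 170 Ω

Each term contributes (cᵢ δxᵢ)² to (δR)²:
  (δR_1)² = 22500;  (δR_2)² = 18.5;  (δR_3)² = 6240
δR = √(28800) = 170 Ω
R = 2680 Ω.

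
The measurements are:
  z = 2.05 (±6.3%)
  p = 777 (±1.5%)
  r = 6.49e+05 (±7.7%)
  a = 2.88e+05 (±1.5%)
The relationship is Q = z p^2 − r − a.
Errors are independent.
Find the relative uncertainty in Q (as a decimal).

0.332

Let w = z·p^2 = 1.24e+06. δw/w = √((1·δz/z)² + (2·δp/p)²) = √(0.00397 + 0.000900) = 0.0698, so δw = 86400.
Q = w − r − a: δQ = √(δw² + δr² + δa²) = √(7.46e+09 + 2.5e+09 + 1.87e+07) = 99900
Q = 3.01e+05, so δQ/Q = 99900/3.01e+05 = 0.332.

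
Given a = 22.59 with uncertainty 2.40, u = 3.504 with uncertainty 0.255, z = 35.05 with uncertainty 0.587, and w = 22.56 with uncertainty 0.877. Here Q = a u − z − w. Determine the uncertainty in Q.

10.2

Let p = a·u = 79.16. δp/p = √((1·δa/a)² + (1·δu/u)²) = √(0.0113 + 0.00530) = 0.129, so δp = 10.2.
Q = p − z − w: δQ = √(δp² + δz² + δw²) = √(104 + 0.345 + 0.769) = 10.2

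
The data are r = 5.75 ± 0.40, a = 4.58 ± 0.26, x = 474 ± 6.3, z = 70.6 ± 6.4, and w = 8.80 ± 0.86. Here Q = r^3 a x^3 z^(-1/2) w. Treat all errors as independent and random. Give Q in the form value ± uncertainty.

(9.71 ± 2.38) × 10^10

Each factor contributes (exponent × relative error)² to (δQ/Q)²:
  (3·δr/r)² = (3×0.0696)² = 0.0436;  (1·δa/a)² = (1×0.0568)² = 0.00322;  (3·δx/x)² = (3×0.0133)² = 0.00159;  (−½·δz/z)² = (-0.5×0.0907)² = 0.00205;  (1·δw/w)² = (1×0.0977)² = 0.00955
δQ/Q = √(0.0600) = 0.245
Q = 9.71e+10, so δQ = 0.245 × 9.71e+10 = 2.38e+10.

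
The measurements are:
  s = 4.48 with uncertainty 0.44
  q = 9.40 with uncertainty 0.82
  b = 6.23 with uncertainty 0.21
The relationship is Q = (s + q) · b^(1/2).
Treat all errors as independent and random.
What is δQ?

2.40

Let u = s + q = 13.9. δu = √(δs² + δq²) = √(0.194 + 0.672) = 0.931, so δu/u = 0.0670.
Q is then a monomial in u, b:
δQ/Q = √((δu/u)² + (½·δb/b)²) = √(0.00450 + 0.000284) = 0.0691
Q = 34.6, so δQ = 0.0691 × 34.6 = 2.40.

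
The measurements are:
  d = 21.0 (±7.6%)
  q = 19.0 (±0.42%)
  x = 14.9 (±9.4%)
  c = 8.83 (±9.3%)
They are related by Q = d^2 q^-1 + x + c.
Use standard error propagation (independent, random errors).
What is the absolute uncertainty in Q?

3.88

Let p = d^2·q^-1 = 23.2. δp/p = √((2·δd/d)² + (-1·δq/q)²) = √(0.0231 + 1.76e-05) = 0.152, so δp = 3.53.
Q = p + x + c: δQ = √(δp² + δx² + δc²) = √(12.5 + 1.96 + 0.674) = 3.88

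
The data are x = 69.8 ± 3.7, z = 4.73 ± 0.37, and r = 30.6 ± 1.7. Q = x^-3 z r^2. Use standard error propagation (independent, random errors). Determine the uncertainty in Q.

For a monomial Q ∝ x^-3, z, r^2, fractional errors add in quadrature:
  (-3·δx/x)² = (-3×0.0530)² = 0.0253;  (1·δz/z)² = (1×0.0782)² = 0.00612;  (2·δr/r)² = (2×0.0556)² = 0.0123
δQ/Q = √(0.0438) = 0.209
Q = 0.0130, so δQ = 0.209 × 0.0130 = 0.00272.

0.00272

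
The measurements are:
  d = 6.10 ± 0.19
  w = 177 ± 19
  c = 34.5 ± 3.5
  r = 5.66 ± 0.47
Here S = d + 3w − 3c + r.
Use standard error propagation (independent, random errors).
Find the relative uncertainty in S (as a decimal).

0.132

S is a linear combination, so absolute uncertainties add in quadrature:
  (δd)² = 0.0361;  (3·δw)² = 3250;  (3·δc)² = 110;  (δr)² = 0.221
δS = √(3360) = 58.0
S = 439, so δS/S = 58.0/439 = 0.132.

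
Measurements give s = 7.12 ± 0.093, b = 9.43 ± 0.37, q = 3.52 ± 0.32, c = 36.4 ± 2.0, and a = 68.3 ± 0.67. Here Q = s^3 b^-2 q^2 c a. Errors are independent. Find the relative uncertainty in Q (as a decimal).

0.209

Each factor contributes (exponent × relative error)² to (δQ/Q)²:
  (3·δs/s)² = (3×0.0131)² = 0.00154;  (-2·δb/b)² = (-2×0.0392)² = 0.00616;  (2·δq/q)² = (2×0.0909)² = 0.0331;  (1·δc/c)² = (1×0.0549)² = 0.00302;  (1·δa/a)² = (1×0.00981)² = 9.62e-05
δQ/Q = √(0.0439) = 0.209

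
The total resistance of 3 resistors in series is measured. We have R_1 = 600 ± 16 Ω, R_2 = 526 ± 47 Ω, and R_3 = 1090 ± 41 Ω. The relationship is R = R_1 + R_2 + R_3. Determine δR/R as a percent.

2.91%

Absolute uncertainties add in quadrature for a linear combination:
  (δR_1)² = 256;  (δR_2)² = 2210;  (δR_3)² = 1680
δR = √(4150) = 64.4 Ω
R = 2220 Ω, so δR/R = 64.4/2220 = 0.0291.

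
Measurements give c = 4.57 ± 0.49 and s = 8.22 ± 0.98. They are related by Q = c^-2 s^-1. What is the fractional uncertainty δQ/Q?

Products/powers → add relative errors in quadrature, weighted by exponent:
  (-2·δc/c)² = (-2×0.107)² = 0.0460;  (-1·δs/s)² = (-1×0.119)² = 0.0142
δQ/Q = √(0.0602) = 0.245

0.245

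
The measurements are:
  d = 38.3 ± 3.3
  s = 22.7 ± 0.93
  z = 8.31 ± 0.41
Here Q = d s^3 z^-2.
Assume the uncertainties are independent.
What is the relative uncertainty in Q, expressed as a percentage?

18.0%

For a monomial Q ∝ d, s^3, z^-2, fractional errors add in quadrature:
  (1·δd/d)² = (1×0.0862)² = 0.00742;  (3·δs/s)² = (3×0.0410)² = 0.0151;  (-2·δz/z)² = (-2×0.0493)² = 0.00974
δQ/Q = √(0.0323) = 0.180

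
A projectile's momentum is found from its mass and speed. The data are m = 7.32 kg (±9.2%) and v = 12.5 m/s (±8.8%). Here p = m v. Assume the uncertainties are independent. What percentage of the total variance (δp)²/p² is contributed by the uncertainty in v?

47.8%

(δp/p)² = (1·δm/m)² + (1·δv/v)²
  m term: (1×0.0920)² = 0.00846
  v term: (1×0.0880)² = 0.00774
Total = 0.0162. Share from v = 0.00774/0.0162 = 0.478.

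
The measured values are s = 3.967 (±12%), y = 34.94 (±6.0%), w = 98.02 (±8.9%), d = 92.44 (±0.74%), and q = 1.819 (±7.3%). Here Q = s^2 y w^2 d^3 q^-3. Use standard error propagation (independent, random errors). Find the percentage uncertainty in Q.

37.6%

Products/powers → add relative errors in quadrature, weighted by exponent:
  (2·δs/s)² = (2×0.120)² = 0.0576;  (1·δy/y)² = (1×0.0600)² = 0.00360;  (2·δw/w)² = (2×0.0890)² = 0.0317;  (3·δd/d)² = (3×0.00740)² = 0.000493;  (-3·δq/q)² = (-3×0.0730)² = 0.0480
δQ/Q = √(0.141) = 0.376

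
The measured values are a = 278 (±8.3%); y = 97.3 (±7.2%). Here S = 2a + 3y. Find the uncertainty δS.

Absolute uncertainties add in quadrature for a linear combination:
  (2·δa)² = 2130;  (3·δy)² = 442
δS = √(2570) = 50.7

50.7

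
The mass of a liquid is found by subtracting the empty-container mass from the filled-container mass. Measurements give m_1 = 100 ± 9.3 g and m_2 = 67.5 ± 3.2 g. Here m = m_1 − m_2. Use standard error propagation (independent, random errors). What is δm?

Sums and differences: (δm)² = Σ (cᵢ δxᵢ)².
  (δm_1)² = 86.5;  (δm_2)² = 10.2
δm = √(96.7) = 9.84 g

9.84 g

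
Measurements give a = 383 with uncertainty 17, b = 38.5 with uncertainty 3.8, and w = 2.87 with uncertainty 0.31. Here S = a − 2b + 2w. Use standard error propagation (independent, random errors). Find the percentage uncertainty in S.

For a sum/difference, combine absolute errors in quadrature:
  (δa)² = 289;  (2·δb)² = 57.8;  (2·δw)² = 0.384
δS = √(347) = 18.6
S = 312, so δS/S = 18.6/312 = 0.0598.

5.98%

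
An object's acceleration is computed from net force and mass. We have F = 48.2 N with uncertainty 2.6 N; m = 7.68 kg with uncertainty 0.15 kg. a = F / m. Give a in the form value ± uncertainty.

6.28 ± 0.360 m/s^2

For a monomial a ∝ F, m^-1, fractional errors add in quadrature:
  (1·δF/F)² = (1×0.0539)² = 0.00291;  (-1·δm/m)² = (-1×0.0195)² = 0.000381
δa/a = √(0.00329) = 0.0574
a = 6.28 m/s^2, so δa = 0.0574 × 6.28 = 0.360 m/s^2.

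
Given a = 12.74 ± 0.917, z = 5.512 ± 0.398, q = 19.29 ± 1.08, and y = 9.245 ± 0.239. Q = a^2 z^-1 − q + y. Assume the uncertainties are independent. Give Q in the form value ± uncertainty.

19.40 ± 4.87

Let p = a^2·z^-1 = 29.45. δp/p = √((2·δa/a)² + (-1·δz/z)²) = √(0.0207 + 0.00521) = 0.161, so δp = 4.74.
Q = p − q + y: δQ = √(δp² + δq² + δy²) = √(22.5 + 1.17 + 0.0571) = 4.87
Q = 19.40.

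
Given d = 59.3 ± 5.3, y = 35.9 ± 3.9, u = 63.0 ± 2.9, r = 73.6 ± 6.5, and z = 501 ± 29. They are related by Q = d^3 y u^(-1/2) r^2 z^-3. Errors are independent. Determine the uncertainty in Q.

Since Q is a product/quotient, work with relative uncertainties:
  (3·δd/d)² = (3×0.0894)² = 0.0719;  (1·δy/y)² = (1×0.109)² = 0.0118;  (−½·δu/u)² = (-0.5×0.0460)² = 0.000530;  (2·δr/r)² = (2×0.0883)² = 0.0312;  (-3·δz/z)² = (-3×0.0579)² = 0.0302
δQ/Q = √(0.146) = 0.382
Q = 40.6, so δQ = 0.382 × 40.6 = 15.5.

15.5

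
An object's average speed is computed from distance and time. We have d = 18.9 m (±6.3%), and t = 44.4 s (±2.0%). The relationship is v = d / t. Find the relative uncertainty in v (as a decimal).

0.0661

v is a product of powers, so relative uncertainties combine in quadrature:
  (1·δd/d)² = (1×0.0630)² = 0.00397;  (-1·δt/t)² = (-1×0.0200)² = 0.000400
δv/v = √(0.00437) = 0.0661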